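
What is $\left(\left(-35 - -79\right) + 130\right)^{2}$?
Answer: $30276$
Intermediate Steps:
$\left(\left(-35 - -79\right) + 130\right)^{2} = \left(\left(-35 + 79\right) + 130\right)^{2} = \left(44 + 130\right)^{2} = 174^{2} = 30276$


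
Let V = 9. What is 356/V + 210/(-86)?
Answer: 14363/387 ≈ 37.114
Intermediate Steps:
356/V + 210/(-86) = 356/9 + 210/(-86) = 356*(⅑) + 210*(-1/86) = 356/9 - 105/43 = 14363/387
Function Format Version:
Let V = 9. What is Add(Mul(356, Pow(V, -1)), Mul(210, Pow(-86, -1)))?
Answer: Rational(14363, 387) ≈ 37.114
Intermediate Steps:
Add(Mul(356, Pow(V, -1)), Mul(210, Pow(-86, -1))) = Add(Mul(356, Pow(9, -1)), Mul(210, Pow(-86, -1))) = Add(Mul(356, Rational(1, 9)), Mul(210, Rational(-1, 86))) = Add(Rational(356, 9), Rational(-105, 43)) = Rational(14363, 387)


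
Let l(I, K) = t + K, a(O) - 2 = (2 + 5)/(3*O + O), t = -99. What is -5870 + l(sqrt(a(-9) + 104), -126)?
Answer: -6095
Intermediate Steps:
a(O) = 2 + 7/(4*O) (a(O) = 2 + (2 + 5)/(3*O + O) = 2 + 7/((4*O)) = 2 + 7*(1/(4*O)) = 2 + 7/(4*O))
l(I, K) = -99 + K
-5870 + l(sqrt(a(-9) + 104), -126) = -5870 + (-99 - 126) = -5870 - 225 = -6095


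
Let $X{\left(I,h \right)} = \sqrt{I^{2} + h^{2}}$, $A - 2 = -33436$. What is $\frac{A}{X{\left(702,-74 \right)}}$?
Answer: $- \frac{16717 \sqrt{124570}}{124570} \approx -47.364$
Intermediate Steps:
$A = -33434$ ($A = 2 - 33436 = -33434$)
$\frac{A}{X{\left(702,-74 \right)}} = - \frac{33434}{\sqrt{702^{2} + \left(-74\right)^{2}}} = - \frac{33434}{\sqrt{492804 + 5476}} = - \frac{33434}{\sqrt{498280}} = - \frac{33434}{2 \sqrt{124570}} = - 33434 \frac{\sqrt{124570}}{249140} = - \frac{16717 \sqrt{124570}}{124570}$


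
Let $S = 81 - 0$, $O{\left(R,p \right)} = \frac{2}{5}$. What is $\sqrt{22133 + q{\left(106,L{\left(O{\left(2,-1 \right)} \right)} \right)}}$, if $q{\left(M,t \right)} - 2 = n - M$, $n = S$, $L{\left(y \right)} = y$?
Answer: $\sqrt{22110} \approx 148.69$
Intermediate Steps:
$O{\left(R,p \right)} = \frac{2}{5}$ ($O{\left(R,p \right)} = 2 \cdot \frac{1}{5} = \frac{2}{5}$)
$S = 81$ ($S = 81 + \left(-9 + 9\right) = 81 + 0 = 81$)
$n = 81$
$q{\left(M,t \right)} = 83 - M$ ($q{\left(M,t \right)} = 2 - \left(-81 + M\right) = 83 - M$)
$\sqrt{22133 + q{\left(106,L{\left(O{\left(2,-1 \right)} \right)} \right)}} = \sqrt{22133 + \left(83 - 106\right)} = \sqrt{22133 - 23} = \sqrt{22110}$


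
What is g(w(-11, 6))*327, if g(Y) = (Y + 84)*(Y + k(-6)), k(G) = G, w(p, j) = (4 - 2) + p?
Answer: -367875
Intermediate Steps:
w(p, j) = 2 + p
g(Y) = (-6 + Y)*(84 + Y) (g(Y) = (Y + 84)*(Y - 6) = (84 + Y)*(-6 + Y) = (-6 + Y)*(84 + Y))
g(w(-11, 6))*327 = (-504 + (2 - 11)² + 78*(2 - 11))*327 = (-504 + (-9)² + 78*(-9))*327 = (-504 + 81 - 702)*327 = -1125*327 = -367875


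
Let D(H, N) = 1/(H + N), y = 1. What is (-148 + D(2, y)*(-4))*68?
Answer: -30464/3 ≈ -10155.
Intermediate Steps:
(-148 + D(2, y)*(-4))*68 = (-148 - 4/(2 + 1))*68 = (-148 - 4/3)*68 = -448/3*68 = -30464/3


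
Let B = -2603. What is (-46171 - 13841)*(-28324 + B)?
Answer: 1855991124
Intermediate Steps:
(-46171 - 13841)*(-28324 + B) = (-46171 - 13841)*(-28324 - 2603) = -60012*(-30927) = 1855991124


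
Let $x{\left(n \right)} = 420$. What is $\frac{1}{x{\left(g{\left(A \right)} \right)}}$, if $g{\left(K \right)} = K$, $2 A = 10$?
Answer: $\frac{1}{420} \approx 0.002381$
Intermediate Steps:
$A = 5$ ($A = \frac{1}{2} \cdot 10 = 5$)
$\frac{1}{x{\left(g{\left(A \right)} \right)}} = \frac{1}{420}$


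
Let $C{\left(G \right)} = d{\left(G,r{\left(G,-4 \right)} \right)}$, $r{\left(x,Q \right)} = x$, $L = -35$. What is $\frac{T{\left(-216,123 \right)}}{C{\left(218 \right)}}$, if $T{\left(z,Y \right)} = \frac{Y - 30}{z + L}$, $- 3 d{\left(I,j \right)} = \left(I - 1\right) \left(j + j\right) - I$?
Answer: $\frac{279}{23692894} \approx 1.1776 \cdot 10^{-5}$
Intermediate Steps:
$d{\left(I,j \right)} = \frac{I}{3} - \frac{2 j \left(-1 + I\right)}{3}$ ($d{\left(I,j \right)} = - \frac{\left(I - 1\right) \left(j + j\right) - I}{3} = - \frac{\left(-1 + I\right) 2 j - I}{3} = - \frac{2 j \left(-1 + I\right) - I}{3} = - \frac{- I + 2 j \left(-1 + I\right)}{3} = \frac{I}{3} - \frac{2 j \left(-1 + I\right)}{3}$)
$T{\left(z,Y \right)} = \frac{-30 + Y}{-35 + z}$ ($T{\left(z,Y \right)} = \frac{Y - 30}{z - 35} = \frac{-30 + Y}{-35 + z}$)
$C{\left(G \right)} = G - \frac{2 G^{2}}{3}$ ($C{\left(G \right)} = \frac{G}{3} + \frac{2 G}{3} - \frac{2 G G}{3} = \frac{G}{3} + \frac{2 G}{3} - \frac{2 G^{2}}{3} = G - \frac{2 G^{2}}{3}$)
$\frac{T{\left(-216,123 \right)}}{C{\left(218 \right)}} = \frac{\frac{1}{-35 - 216} \left(-30 + 123\right)}{\frac{1}{3} \cdot 218 \left(3 - 436\right)} = \frac{\frac{1}{-251} \cdot 93}{\frac{1}{3} \cdot 218 \left(3 - 436\right)} = \frac{\left(- \frac{1}{251}\right) 93}{\frac{1}{3} \cdot 218 \left(-433\right)} = - \frac{93}{251 \left(- \frac{94394}{3}\right)} = \left(- \frac{93}{251}\right) \left(- \frac{3}{94394}\right) = \frac{279}{23692894}$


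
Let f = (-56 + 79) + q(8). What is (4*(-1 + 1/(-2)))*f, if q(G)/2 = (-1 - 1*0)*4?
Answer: -90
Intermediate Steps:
q(G) = -8 (q(G) = 2*((-1 - 1*0)*4) = 2*((-1 + 0)*4) = 2*(-1*4) = 2*(-4) = -8)
f = 15 (f = (-56 + 79) - 8 = 23 - 8 = 15)
(4*(-1 + 1/(-2)))*f = (4*(-1 + 1/(-2)))*15 = (4*(-1 - 1/2))*15 = (4*(-3/2))*15 = -6*15 = -90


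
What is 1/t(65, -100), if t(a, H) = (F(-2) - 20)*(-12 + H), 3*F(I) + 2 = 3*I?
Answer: 3/7616 ≈ 0.00039391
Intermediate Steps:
F(I) = -⅔ + I (F(I) = -⅔ + (3*I)/3 = -⅔ + I)
t(a, H) = 272 - 68*H/3 (t(a, H) = ((-⅔ - 2) - 20)*(-12 + H) = (-8/3 - 20)*(-12 + H) = -68*(-12 + H)/3 = 272 - 68*H/3)
1/t(65, -100) = 1/(272 - 68/3*(-100)) = 1/(272 + 6800/3) = 1/(7616/3) = 3/7616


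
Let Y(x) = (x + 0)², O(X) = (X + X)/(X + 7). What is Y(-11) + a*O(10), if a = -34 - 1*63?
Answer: 117/17 ≈ 6.8824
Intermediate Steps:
a = -97 (a = -34 - 63 = -97)
O(X) = 2*X/(7 + X) (O(X) = (2*X)/(7 + X) = 2*X/(7 + X))
Y(x) = x²
Y(-11) + a*O(10) = (-11)² - 194*10/(7 + 10) = 121 - 194*10/17 = 121 - 97*20/17 = 121 - 1940/17 = 117/17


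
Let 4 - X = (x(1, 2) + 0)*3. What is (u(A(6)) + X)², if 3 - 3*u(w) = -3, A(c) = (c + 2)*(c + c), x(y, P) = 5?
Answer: 81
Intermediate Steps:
A(c) = 2*c*(2 + c) (A(c) = (2 + c)*(2*c) = 2*c*(2 + c))
X = -11 (X = 4 - (5 + 0)*3 = 4 - 5*3 = 4 - 1*15 = 4 - 15 = -11)
u(w) = 2 (u(w) = 1 - ⅓*(-3) = 1 + 1 = 2)
(u(A(6)) + X)² = (2 - 11)² = (-9)² = 81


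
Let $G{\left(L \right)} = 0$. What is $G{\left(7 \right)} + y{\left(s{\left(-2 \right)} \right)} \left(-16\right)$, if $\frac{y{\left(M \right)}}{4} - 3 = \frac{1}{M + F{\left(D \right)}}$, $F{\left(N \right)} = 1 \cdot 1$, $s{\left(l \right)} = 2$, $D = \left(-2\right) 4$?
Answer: $- \frac{640}{3} \approx -213.33$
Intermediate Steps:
$D = -8$
$F{\left(N \right)} = 1$
$y{\left(M \right)} = 12 + \frac{4}{1 + M}$ ($y{\left(M \right)} = 12 + \frac{4}{M + 1} = 12 + \frac{4}{1 + M}$)
$G{\left(7 \right)} + y{\left(s{\left(-2 \right)} \right)} \left(-16\right) = 0 + \frac{4 \left(4 + 3 \cdot 2\right)}{1 + 2} \left(-16\right) = 0 + \frac{4 \left(4 + 6\right)}{3} \left(-16\right) = 0 + 4 \cdot \frac{1}{3} \cdot 10 \left(-16\right) = 0 + \frac{40}{3} \left(-16\right) = 0 - \frac{640}{3} = - \frac{640}{3}$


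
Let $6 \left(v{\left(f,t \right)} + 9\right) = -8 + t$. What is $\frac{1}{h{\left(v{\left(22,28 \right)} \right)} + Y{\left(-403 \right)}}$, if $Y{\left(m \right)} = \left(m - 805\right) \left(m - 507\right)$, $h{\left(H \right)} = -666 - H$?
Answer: $\frac{3}{3295859} \approx 9.1023 \cdot 10^{-7}$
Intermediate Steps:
$v{\left(f,t \right)} = - \frac{31}{3} + \frac{t}{6}$ ($v{\left(f,t \right)} = -9 + \frac{-8 + t}{6} = -9 + \left(- \frac{4}{3} + \frac{t}{6}\right) = - \frac{31}{3} + \frac{t}{6}$)
$Y{\left(m \right)} = \left(-805 + m\right) \left(-507 + m\right)$
$\frac{1}{h{\left(v{\left(22,28 \right)} \right)} + Y{\left(-403 \right)}} = \frac{1}{\left(-666 - \left(- \frac{31}{3} + \frac{1}{6} \cdot 28\right)\right) + \left(408135 + \left(-403\right)^{2} - -528736\right)} = \frac{1}{\left(-666 - \left(- \frac{31}{3} + \frac{14}{3}\right)\right) + \left(408135 + 162409 + 528736\right)} = \frac{1}{\left(-666 - - \frac{17}{3}\right) + 1099280} = \frac{1}{\left(-666 + \frac{17}{3}\right) + 1099280} = \frac{1}{- \frac{1981}{3} + 1099280} = \frac{1}{\frac{3295859}{3}} = \frac{3}{3295859}$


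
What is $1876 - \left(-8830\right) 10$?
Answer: $90176$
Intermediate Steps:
$1876 - \left(-8830\right) 10 = 1876 - -88300 = 1876 + 88300 = 90176$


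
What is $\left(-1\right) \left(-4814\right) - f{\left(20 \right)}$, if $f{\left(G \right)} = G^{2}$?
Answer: $4414$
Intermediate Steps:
$\left(-1\right) \left(-4814\right) - f{\left(20 \right)} = \left(-1\right) \left(-4814\right) - 20^{2} = 4814 - 400 = 4414$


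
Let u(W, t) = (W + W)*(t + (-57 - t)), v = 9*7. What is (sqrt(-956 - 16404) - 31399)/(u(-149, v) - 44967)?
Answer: 31399/27981 - 4*I*sqrt(1085)/27981 ≈ 1.1222 - 0.0047088*I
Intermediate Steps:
v = 63
u(W, t) = -114*W (u(W, t) = (2*W)*(-57) = -114*W)
(sqrt(-956 - 16404) - 31399)/(u(-149, v) - 44967) = (sqrt(-956 - 16404) - 31399)/(-114*(-149) - 44967) = (sqrt(-17360) - 31399)/(16986 - 44967) = (4*I*sqrt(1085) - 31399)/(-27981) = (-31399 + 4*I*sqrt(1085))*(-1/27981) = 31399/27981 - 4*I*sqrt(1085)/27981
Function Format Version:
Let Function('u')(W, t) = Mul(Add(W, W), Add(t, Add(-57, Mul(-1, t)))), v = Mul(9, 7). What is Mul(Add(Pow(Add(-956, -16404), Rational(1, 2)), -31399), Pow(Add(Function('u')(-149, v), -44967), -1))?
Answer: Add(Rational(31399, 27981), Mul(Rational(-4, 27981), I, Pow(1085, Rational(1, 2)))) ≈ Add(1.1222, Mul(-0.0047088, I))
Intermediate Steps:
v = 63
Function('u')(W, t) = Mul(-114, W) (Function('u')(W, t) = Mul(Mul(2, W), -57) = Mul(-114, W))
Mul(Add(Pow(Add(-956, -16404), Rational(1, 2)), -31399), Pow(Add(Function('u')(-149, v), -44967), -1)) = Mul(Add(Pow(Add(-956, -16404), Rational(1, 2)), -31399), Pow(Add(Mul(-114, -149), -44967), -1)) = Mul(Add(Pow(-17360, Rational(1, 2)), -31399), Pow(Add(16986, -44967), -1)) = Mul(Add(Mul(4, I, Pow(1085, Rational(1, 2))), -31399), Pow(-27981, -1)) = Mul(Add(-31399, Mul(4, I, Pow(1085, Rational(1, 2)))), Rational(-1, 27981)) = Add(Rational(31399, 27981), Mul(Rational(-4, 27981), I, Pow(1085, Rational(1, 2))))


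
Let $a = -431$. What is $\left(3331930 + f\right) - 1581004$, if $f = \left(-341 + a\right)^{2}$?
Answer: $2346910$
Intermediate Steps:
$f = 595984$ ($f = \left(-341 - 431\right)^{2} = \left(-772\right)^{2} = 595984$)
$\left(3331930 + f\right) - 1581004 = \left(3331930 + 595984\right) - 1581004 = 3927914 - 1581004 = 2346910$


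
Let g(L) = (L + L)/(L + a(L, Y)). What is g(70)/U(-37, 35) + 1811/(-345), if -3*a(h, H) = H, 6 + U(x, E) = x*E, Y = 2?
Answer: -122553997/23339940 ≈ -5.2508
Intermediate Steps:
U(x, E) = -6 + E*x (U(x, E) = -6 + x*E = -6 + E*x)
a(h, H) = -H/3
g(L) = 2*L/(-⅔ + L) (g(L) = (L + L)/(L - ⅓*2) = (2*L)/(L - ⅔) = (2*L)/(-⅔ + L) = 2*L/(-⅔ + L))
g(70)/U(-37, 35) + 1811/(-345) = (6*70/(-2 + 3*70))/(-6 + 35*(-37)) + 1811/(-345) = (6*70/(-2 + 210))/(-6 - 1295) + 1811*(-1/345) = (6*70/208)/(-1301) - 1811/345 = (6*70*(1/208))*(-1/1301) - 1811/345 = (105/52)*(-1/1301) - 1811/345 = -105/67652 - 1811/345 = -122553997/23339940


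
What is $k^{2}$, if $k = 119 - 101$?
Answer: $324$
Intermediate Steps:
$k = 18$
$k^{2} = 18^{2} = 324$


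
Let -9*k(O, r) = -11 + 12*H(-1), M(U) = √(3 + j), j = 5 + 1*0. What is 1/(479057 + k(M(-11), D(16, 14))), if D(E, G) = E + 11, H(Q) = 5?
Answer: 9/4311464 ≈ 2.0875e-6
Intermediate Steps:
j = 5 (j = 5 + 0 = 5)
D(E, G) = 11 + E
M(U) = 2*√2 (M(U) = √(3 + 5) = √8 = 2*√2)
k(O, r) = -49/9 (k(O, r) = -(-11 + 12*5)/9 = -(-11 + 60)/9 = -⅑*49 = -49/9)
1/(479057 + k(M(-11), D(16, 14))) = 1/(479057 - 49/9) = 1/(4311464/9) = 9/4311464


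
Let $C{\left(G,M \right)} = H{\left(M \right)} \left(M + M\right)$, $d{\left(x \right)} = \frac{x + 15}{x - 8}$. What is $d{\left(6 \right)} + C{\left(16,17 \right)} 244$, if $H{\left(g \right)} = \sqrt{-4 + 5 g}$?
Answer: $\frac{149307}{2} \approx 74654.0$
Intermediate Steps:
$d{\left(x \right)} = \frac{15 + x}{-8 + x}$
$C{\left(G,M \right)} = 2 M \sqrt{-4 + 5 M}$ ($C{\left(G,M \right)} = \sqrt{-4 + 5 M} \left(M + M\right) = \sqrt{-4 + 5 M} 2 M = 2 M \sqrt{-4 + 5 M}$)
$d{\left(6 \right)} + C{\left(16,17 \right)} 244 = \frac{15 + 6}{-8 + 6} + 2 \cdot 17 \sqrt{-4 + 5 \cdot 17} \cdot 244 = \frac{1}{-2} \cdot 21 + 2 \cdot 17 \sqrt{-4 + 85} \cdot 244 = \left(- \frac{1}{2}\right) 21 + 2 \cdot 17 \sqrt{81} \cdot 244 = - \frac{21}{2} + 2 \cdot 17 \cdot 9 \cdot 244 = - \frac{21}{2} + 306 \cdot 244 = - \frac{21}{2} + 74664 = \frac{149307}{2}$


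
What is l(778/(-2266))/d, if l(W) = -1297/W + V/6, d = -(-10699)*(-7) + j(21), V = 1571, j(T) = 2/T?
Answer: -65996875/1223600278 ≈ -0.053937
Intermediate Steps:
d = -1572751/21 (d = -(-10699)*(-7) + 2/21 = -823*91 + 2*(1/21) = -74893 + 2/21 = -1572751/21 ≈ -74893.)
l(W) = 1571/6 - 1297/W (l(W) = -1297/W + 1571/6 = 1571/6 - 1297/W)
l(778/(-2266))/d = (1571/6 - 1297/(778/(-2266)))/(-1572751/21) = (1571/6 - 1297/(778*(-1/2266)))*(-21/1572751) = (1571/6 - 1297/(-389/1133))*(-21/1572751) = (1571/6 - 1297*(-1133/389))*(-21/1572751) = (1571/6 + 1469501/389)*(-21/1572751) = (9428125/2334)*(-21/1572751) = -65996875/1223600278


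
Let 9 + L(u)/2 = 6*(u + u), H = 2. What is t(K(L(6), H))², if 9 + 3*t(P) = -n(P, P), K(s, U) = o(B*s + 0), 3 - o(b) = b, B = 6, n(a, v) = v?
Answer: 61504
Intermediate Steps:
L(u) = -18 + 24*u (L(u) = -18 + 2*(6*(u + u)) = -18 + 2*(6*(2*u)) = -18 + 2*(12*u) = -18 + 24*u)
o(b) = 3 - b
K(s, U) = 3 - 6*s (K(s, U) = 3 - (6*s + 0) = 3 - 6*s)
t(P) = -3 - P/3 (t(P) = -3 + (-P)/3 = -3 - P/3)
t(K(L(6), H))² = (-3 - (3 - 6*(-18 + 24*6))/3)² = (-3 - (3 - 6*(-18 + 144))/3)² = (-3 - (3 - 6*126)/3)² = (-3 - (3 - 756)/3)² = (-3 - ⅓*(-753))² = (-3 + 251)² = 248² = 61504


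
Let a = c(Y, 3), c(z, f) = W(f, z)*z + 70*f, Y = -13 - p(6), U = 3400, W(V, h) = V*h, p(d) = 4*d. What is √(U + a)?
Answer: √7717 ≈ 87.846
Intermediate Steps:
Y = -37 (Y = -13 - 4*6 = -13 - 1*24 = -13 - 24 = -37)
c(z, f) = 70*f + f*z² (c(z, f) = (f*z)*z + 70*f = f*z² + 70*f = 70*f + f*z²)
a = 4317 (a = 3*(70 + (-37)²) = 3*(70 + 1369) = 3*1439 = 4317)
√(U + a) = √(3400 + 4317) = √7717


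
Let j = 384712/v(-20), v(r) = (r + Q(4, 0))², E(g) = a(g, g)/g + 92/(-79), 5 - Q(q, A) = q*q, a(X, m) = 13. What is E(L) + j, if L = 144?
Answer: 4364739331/10932336 ≈ 399.25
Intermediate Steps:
Q(q, A) = 5 - q² (Q(q, A) = 5 - q*q = 5 - q²)
E(g) = -92/79 + 13/g (E(g) = 13/g + 92/(-79) = 13/g + 92*(-1/79) = 13/g - 92/79 = -92/79 + 13/g)
v(r) = (-11 + r)² (v(r) = (r + (5 - 1*4²))² = (r + (5 - 1*16))² = (r + (5 - 16))² = (r - 11)² = (-11 + r)²)
j = 384712/961 (j = 384712/((-11 - 20)²) = 384712/((-31)²) = 384712/961 ≈ 400.32)
E(L) + j = (-92/79 + 13/144) + 384712/961 = -12221/11376 + 384712/961 = 4364739331/10932336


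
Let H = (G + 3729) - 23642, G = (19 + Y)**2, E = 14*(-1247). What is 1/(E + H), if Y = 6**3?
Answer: 1/17854 ≈ 5.6010e-5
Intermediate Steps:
Y = 216
E = -17458
G = 55225 (G = (19 + 216)**2 = 235**2 = 55225)
H = 35312 (H = (55225 + 3729) - 23642 = 58954 - 23642 = 35312)
1/(E + H) = 1/(-17458 + 35312) = 1/17854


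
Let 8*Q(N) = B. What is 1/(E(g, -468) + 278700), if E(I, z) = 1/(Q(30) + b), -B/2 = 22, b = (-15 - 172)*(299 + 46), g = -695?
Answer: 129041/35963726698 ≈ 3.5881e-6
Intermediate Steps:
b = -64515 (b = -187*345 = -64515)
B = -44 (B = -2*22 = -44)
Q(N) = -11/2 (Q(N) = (⅛)*(-44) = -11/2)
E(I, z) = -2/129041 (E(I, z) = 1/(-11/2 - 64515) = 1/(-129041/2) = -2/129041)
1/(E(g, -468) + 278700) = 1/(-2/129041 + 278700) = 1/(35963726698/129041) = 129041/35963726698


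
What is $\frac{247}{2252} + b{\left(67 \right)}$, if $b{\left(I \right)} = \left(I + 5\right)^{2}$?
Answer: $\frac{11674615}{2252} \approx 5184.1$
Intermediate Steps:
$b{\left(I \right)} = \left(5 + I\right)^{2}$
$\frac{247}{2252} + b{\left(67 \right)} = \frac{247}{2252} + \left(5 + 67\right)^{2} = 247 \cdot \frac{1}{2252} + 72^{2} = \frac{247}{2252} + 5184 = \frac{11674615}{2252}$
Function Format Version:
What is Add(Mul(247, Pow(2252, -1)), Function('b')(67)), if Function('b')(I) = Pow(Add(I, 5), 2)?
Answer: Rational(11674615, 2252) ≈ 5184.1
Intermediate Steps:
Function('b')(I) = Pow(Add(5, I), 2)
Add(Mul(247, Pow(2252, -1)), Function('b')(67)) = Add(Mul(247, Pow(2252, -1)), Pow(Add(5, 67), 2)) = Add(Mul(247, Rational(1, 2252)), Pow(72, 2)) = Add(Rational(247, 2252), 5184) = Rational(11674615, 2252)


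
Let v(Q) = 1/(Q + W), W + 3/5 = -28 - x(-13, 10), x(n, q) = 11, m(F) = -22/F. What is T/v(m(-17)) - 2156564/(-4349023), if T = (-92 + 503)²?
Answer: -2391991935671908/369666955 ≈ -6.4707e+6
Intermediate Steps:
T = 168921 (T = 411² = 168921)
W = -198/5 (W = -⅗ + (-28 - 1*11) = -⅗ + (-28 - 11) = -⅗ - 39 = -198/5 ≈ -39.600)
v(Q) = 1/(-198/5 + Q) (v(Q) = 1/(Q - 198/5) = 1/(-198/5 + Q))
T/v(m(-17)) - 2156564/(-4349023) = 168921/((5/(-198 + 5*(-22/(-17))))) - 2156564/(-4349023) = 168921/((5/(-198 + 5*(-22*(-1/17))))) - 2156564*(-1/4349023) = 168921/((5/(-198 + 5*(22/17)))) + 2156564/4349023 = 168921/((5/(-198 + 110/17))) + 2156564/4349023 = 168921/((5/(-3256/17))) + 2156564/4349023 = 168921/((5*(-17/3256))) + 2156564/4349023 = 168921/(-85/3256) + 2156564/4349023 = 168921*(-3256/85) + 2156564/4349023 = -550006776/85 + 2156564/4349023 = -2391991935671908/369666955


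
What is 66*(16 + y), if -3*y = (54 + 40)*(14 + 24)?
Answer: -77528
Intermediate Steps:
y = -3572/3 (y = -(54 + 40)*(14 + 24)/3 = -94*38/3 = -⅓*3572 = -3572/3 ≈ -1190.7)
66*(16 + y) = 66*(16 - 3572/3) = 66*(-3524/3) = -77528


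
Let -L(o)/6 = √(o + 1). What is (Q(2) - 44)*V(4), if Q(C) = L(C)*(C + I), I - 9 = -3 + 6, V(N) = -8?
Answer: 352 + 672*√3 ≈ 1515.9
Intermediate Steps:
L(o) = -6*√(1 + o) (L(o) = -6*√(o + 1) = -6*√(1 + o))
I = 12 (I = 9 + (-3 + 6) = 9 + 3 = 12)
Q(C) = -6*√(1 + C)*(12 + C) (Q(C) = (-6*√(1 + C))*(C + 12) = (-6*√(1 + C))*(12 + C) = -6*√(1 + C)*(12 + C))
(Q(2) - 44)*V(4) = (6*√(1 + 2)*(-12 - 1*2) - 44)*(-8) = (6*√3*(-12 - 2) - 44)*(-8) = (6*√3*(-14) - 44)*(-8) = (-84*√3 - 44)*(-8) = (-44 - 84*√3)*(-8) = 352 + 672*√3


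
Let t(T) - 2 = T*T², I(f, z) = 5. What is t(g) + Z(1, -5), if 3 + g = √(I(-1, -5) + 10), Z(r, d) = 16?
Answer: -144 + 42*√15 ≈ 18.665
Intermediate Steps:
g = -3 + √15 (g = -3 + √(5 + 10) = -3 + √15 ≈ 0.87298)
t(T) = 2 + T³ (t(T) = 2 + T*T² = 2 + T³)
t(g) + Z(1, -5) = (2 + (-3 + √15)³) + 16 = 18 + (-3 + √15)³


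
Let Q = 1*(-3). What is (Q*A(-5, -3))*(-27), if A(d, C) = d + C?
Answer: -648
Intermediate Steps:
Q = -3
A(d, C) = C + d
(Q*A(-5, -3))*(-27) = -3*(-3 - 5)*(-27) = -3*(-8)*(-27) = 24*(-27) = -648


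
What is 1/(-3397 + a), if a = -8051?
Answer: -1/11448 ≈ -8.7352e-5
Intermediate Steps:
1/(-3397 + a) = 1/(-3397 - 8051) = 1/(-11448) = -1/11448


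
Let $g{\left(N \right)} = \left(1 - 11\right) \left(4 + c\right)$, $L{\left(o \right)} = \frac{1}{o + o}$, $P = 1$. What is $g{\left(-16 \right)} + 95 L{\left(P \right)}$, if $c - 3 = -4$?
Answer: $\frac{35}{2} \approx 17.5$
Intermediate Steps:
$c = -1$ ($c = 3 - 4 = -1$)
$L{\left(o \right)} = \frac{1}{2 o}$
$g{\left(N \right)} = -30$ ($g{\left(N \right)} = \left(1 - 11\right) \left(4 - 1\right) = \left(-10\right) 3 = -30$)
$g{\left(-16 \right)} + 95 L{\left(P \right)} = -30 + 95 \frac{1}{2 \cdot 1} = -30 + 95 \cdot \frac{1}{2} \cdot 1 = -30 + 95 \cdot \frac{1}{2} = -30 + \frac{95}{2} = \frac{35}{2}$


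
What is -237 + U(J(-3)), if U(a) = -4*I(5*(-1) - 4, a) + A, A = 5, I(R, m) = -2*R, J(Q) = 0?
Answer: -304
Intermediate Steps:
U(a) = -67 (U(a) = -(-8)*(5*(-1) - 4) + 5 = -(-8)*(-5 - 4) + 5 = -(-8)*(-9) + 5 = -4*18 + 5 = -72 + 5 = -67)
-237 + U(J(-3)) = -237 - 67 = -304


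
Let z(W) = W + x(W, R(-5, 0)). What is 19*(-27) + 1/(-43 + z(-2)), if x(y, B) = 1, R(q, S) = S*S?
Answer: -22573/44 ≈ -513.02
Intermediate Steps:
R(q, S) = S**2
z(W) = 1 + W (z(W) = W + 1 = 1 + W)
19*(-27) + 1/(-43 + z(-2)) = 19*(-27) + 1/(-43 + (1 - 2)) = -513 + 1/(-43 - 1) = -513 + 1/(-44) = -513 - 1/44 = -22573/44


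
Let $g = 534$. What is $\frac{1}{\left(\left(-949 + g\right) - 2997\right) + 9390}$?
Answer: $\frac{1}{5978} \approx 0.00016728$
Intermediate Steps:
$\frac{1}{\left(\left(-949 + g\right) - 2997\right) + 9390} = \frac{1}{\left(\left(-949 + 534\right) - 2997\right) + 9390} = \frac{1}{\left(-415 - 2997\right) + 9390} = \frac{1}{-3412 + 9390} = \frac{1}{5978}$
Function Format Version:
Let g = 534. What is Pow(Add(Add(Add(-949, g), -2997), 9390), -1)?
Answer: Rational(1, 5978) ≈ 0.00016728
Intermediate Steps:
Pow(Add(Add(Add(-949, g), -2997), 9390), -1) = Pow(Add(Add(Add(-949, 534), -2997), 9390), -1) = Pow(Add(Add(-415, -2997), 9390), -1) = Pow(Add(-3412, 9390), -1) = Pow(5978, -1) = Rational(1, 5978)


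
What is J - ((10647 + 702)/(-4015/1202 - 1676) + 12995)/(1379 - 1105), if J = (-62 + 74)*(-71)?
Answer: -497448065683/553087358 ≈ -899.40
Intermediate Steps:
J = -852 (J = 12*(-71) = -852)
J - ((10647 + 702)/(-4015/1202 - 1676) + 12995)/(1379 - 1105) = -852 - ((10647 + 702)/(-4015/1202 - 1676) + 12995)/(1379 - 1105) = -852 - (11349/(-4015*1/1202 - 1676) + 12995)/274 = -852 - (11349/(-4015/1202 - 1676) + 12995)/274 = -852 - (11349/(-2018567/1202) + 12995)/274 = -852 - (11349*(-1202/2018567) + 12995)/274 = -852 - (-13641498/2018567 + 12995)/274 = -852 - 26217636667/(2018567*274) = -852 - 1*26217636667/553087358 = -852 - 26217636667/553087358 = -497448065683/553087358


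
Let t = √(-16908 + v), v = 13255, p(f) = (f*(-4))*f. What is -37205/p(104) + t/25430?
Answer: 37205/43264 + I*√3653/25430 ≈ 0.85995 + 0.0023767*I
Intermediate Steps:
p(f) = -4*f² (p(f) = (-4*f)*f = -4*f²)
t = I*√3653 (t = √(-16908 + 13255) = √(-3653) = I*√3653 ≈ 60.44*I)
-37205/p(104) + t/25430 = -37205/((-4*104²)) + (I*√3653)/25430 = -37205/((-4*10816)) + (I*√3653)*(1/25430) = -37205/(-43264) + I*√3653/25430 = -37205*(-1/43264) + I*√3653/25430 = 37205/43264 + I*√3653/25430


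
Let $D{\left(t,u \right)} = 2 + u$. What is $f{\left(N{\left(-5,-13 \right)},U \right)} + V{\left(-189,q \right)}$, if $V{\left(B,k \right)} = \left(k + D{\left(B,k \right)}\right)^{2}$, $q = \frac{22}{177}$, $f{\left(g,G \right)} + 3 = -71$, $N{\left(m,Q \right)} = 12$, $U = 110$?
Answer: $- \frac{2159942}{31329} \approx -68.944$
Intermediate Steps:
$f{\left(g,G \right)} = -74$ ($f{\left(g,G \right)} = -3 - 71 = -74$)
$q = \frac{22}{177}$ ($q = 22 \cdot \frac{1}{177} = \frac{22}{177} \approx 0.12429$)
$V{\left(B,k \right)} = \left(2 + 2 k\right)^{2}$ ($V{\left(B,k \right)} = \left(k + \left(2 + k\right)\right)^{2} = \left(2 + 2 k\right)^{2}$)
$f{\left(N{\left(-5,-13 \right)},U \right)} + V{\left(-189,q \right)} = -74 + 4 \left(1 + \frac{22}{177}\right)^{2} = -74 + 4 \left(\frac{199}{177}\right)^{2} = -74 + 4 \cdot \frac{39601}{31329} = -74 + \frac{158404}{31329} = - \frac{2159942}{31329}$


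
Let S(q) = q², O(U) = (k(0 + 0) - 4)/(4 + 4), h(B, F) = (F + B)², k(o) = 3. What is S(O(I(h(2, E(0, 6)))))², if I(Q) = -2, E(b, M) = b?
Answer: 1/4096 ≈ 0.00024414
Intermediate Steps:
h(B, F) = (B + F)²
O(U) = -⅛ (O(U) = (3 - 4)/(4 + 4) = -1/8 = -1*⅛ = -⅛)
S(O(I(h(2, E(0, 6)))))² = ((-⅛)²)² = (1/64)² = 1/4096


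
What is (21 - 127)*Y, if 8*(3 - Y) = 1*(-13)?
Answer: -1961/4 ≈ -490.25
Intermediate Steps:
Y = 37/8 (Y = 3 - (-13)/8 = 3 - ⅛*(-13) = 3 + 13/8 = 37/8 ≈ 4.6250)
(21 - 127)*Y = (21 - 127)*(37/8) = -106*37/8 = -1961/4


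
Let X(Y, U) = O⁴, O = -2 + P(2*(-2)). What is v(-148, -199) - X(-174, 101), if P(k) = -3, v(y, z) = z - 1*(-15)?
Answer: -809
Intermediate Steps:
v(y, z) = 15 + z (v(y, z) = z + 15 = 15 + z)
O = -5 (O = -2 - 3 = -5)
X(Y, U) = 625 (X(Y, U) = (-5)⁴ = 625)
v(-148, -199) - X(-174, 101) = (15 - 199) - 1*625 = -184 - 625 = -809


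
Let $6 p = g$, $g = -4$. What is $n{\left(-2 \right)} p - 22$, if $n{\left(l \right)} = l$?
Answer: $- \frac{62}{3} \approx -20.667$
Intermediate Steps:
$p = - \frac{2}{3}$ ($p = \frac{1}{6} \left(-4\right) = - \frac{2}{3} \approx -0.66667$)
$n{\left(-2 \right)} p - 22 = \left(-2\right) \left(- \frac{2}{3}\right) - 22 = \frac{4}{3} - 22 = - \frac{62}{3}$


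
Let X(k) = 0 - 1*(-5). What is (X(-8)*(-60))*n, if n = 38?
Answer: -11400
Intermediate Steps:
X(k) = 5 (X(k) = 0 + 5 = 5)
(X(-8)*(-60))*n = (5*(-60))*38 = -300*38 = -11400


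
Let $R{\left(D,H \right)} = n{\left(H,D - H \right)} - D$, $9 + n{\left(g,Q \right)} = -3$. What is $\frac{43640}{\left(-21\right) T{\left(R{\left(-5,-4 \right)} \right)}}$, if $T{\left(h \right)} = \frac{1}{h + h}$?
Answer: $\frac{87280}{3} \approx 29093.0$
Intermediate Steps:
$n{\left(g,Q \right)} = -12$ ($n{\left(g,Q \right)} = -9 - 3 = -12$)
$R{\left(D,H \right)} = -12 - D$
$T{\left(h \right)} = \frac{1}{2 h}$
$\frac{43640}{\left(-21\right) T{\left(R{\left(-5,-4 \right)} \right)}} = \frac{43640}{\left(-21\right) \frac{1}{2 \left(-12 - -5\right)}} = \frac{43640}{\left(-21\right) \frac{1}{2 \left(-12 + 5\right)}} = \frac{43640}{\left(-21\right) \frac{1}{2 \left(-7\right)}} = \frac{43640}{\left(-21\right) \frac{1}{2} \left(- \frac{1}{7}\right)} = \frac{43640}{\left(-21\right) \left(- \frac{1}{14}\right)} = \frac{43640}{\frac{3}{2}} = 43640 \cdot \frac{2}{3} = \frac{87280}{3}$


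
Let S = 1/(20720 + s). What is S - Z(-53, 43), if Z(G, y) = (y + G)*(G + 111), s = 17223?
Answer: 22006941/37943 ≈ 580.00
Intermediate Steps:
Z(G, y) = (111 + G)*(G + y) (Z(G, y) = (G + y)*(111 + G) = (111 + G)*(G + y))
S = 1/37943 (S = 1/(20720 + 17223) = 1/37943 ≈ 2.6355e-5)
S - Z(-53, 43) = 1/37943 - ((-53)² + 111*(-53) + 111*43 - 53*43) = 1/37943 - (2809 - 5883 + 4773 - 2279) = 1/37943 - 1*(-580) = 1/37943 + 580 = 22006941/37943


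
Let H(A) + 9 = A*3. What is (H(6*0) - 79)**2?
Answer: 7744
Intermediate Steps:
H(A) = -9 + 3*A (H(A) = -9 + A*3 = -9 + 3*A)
(H(6*0) - 79)**2 = ((-9 + 3*(6*0)) - 79)**2 = ((-9 + 3*0) - 79)**2 = ((-9 + 0) - 79)**2 = (-9 - 79)**2 = (-88)**2 = 7744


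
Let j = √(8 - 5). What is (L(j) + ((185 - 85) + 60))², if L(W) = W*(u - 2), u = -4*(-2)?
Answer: 25708 + 1920*√3 ≈ 29034.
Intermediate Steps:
j = √3 ≈ 1.7320
u = 8
L(W) = 6*W (L(W) = W*(8 - 2) = W*6 = 6*W)
(L(j) + ((185 - 85) + 60))² = (6*√3 + ((185 - 85) + 60))² = (6*√3 + (100 + 60))² = (6*√3 + 160)² = (160 + 6*√3)²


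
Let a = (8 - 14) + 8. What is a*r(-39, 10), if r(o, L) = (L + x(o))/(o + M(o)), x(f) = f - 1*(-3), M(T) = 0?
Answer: 4/3 ≈ 1.3333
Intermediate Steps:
x(f) = 3 + f (x(f) = f + 3 = 3 + f)
r(o, L) = (3 + L + o)/o (r(o, L) = (L + (3 + o))/(o + 0) = (3 + L + o)/o)
a = 2 (a = -6 + 8 = 2)
a*r(-39, 10) = 2*((3 + 10 - 39)/(-39)) = 2*(-1/39*(-26)) = 2*(2/3) = 4/3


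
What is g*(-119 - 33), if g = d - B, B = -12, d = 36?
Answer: -7296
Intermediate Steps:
g = 48 (g = 36 - 1*(-12) = 36 + 12 = 48)
g*(-119 - 33) = 48*(-119 - 33) = 48*(-152) = -7296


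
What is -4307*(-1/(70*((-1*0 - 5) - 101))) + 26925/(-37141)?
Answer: -359749787/275586220 ≈ -1.3054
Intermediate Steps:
-4307*(-1/(70*((-1*0 - 5) - 101))) + 26925/(-37141) = -4307*(-1/(70*((0 - 5) - 101))) + 26925*(-1/37141) = -4307*(-1/(70*(-5 - 101))) - 26925/37141 = -4307/((-70*(-106))) - 26925/37141 = -4307/7420 - 26925/37141 = -359749787/275586220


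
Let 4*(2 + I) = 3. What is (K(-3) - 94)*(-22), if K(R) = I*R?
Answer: 3971/2 ≈ 1985.5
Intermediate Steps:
I = -5/4 (I = -2 + (¼)*3 = -2 + ¾ = -5/4 ≈ -1.2500)
K(R) = -5*R/4
(K(-3) - 94)*(-22) = (-5/4*(-3) - 94)*(-22) = (15/4 - 94)*(-22) = -361/4*(-22) = 3971/2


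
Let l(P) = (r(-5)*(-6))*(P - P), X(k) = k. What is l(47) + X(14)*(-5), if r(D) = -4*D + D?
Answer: -70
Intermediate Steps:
r(D) = -3*D
l(P) = 0 (l(P) = (-3*(-5)*(-6))*(P - P) = (15*(-6))*0 = -90*0 = 0)
l(47) + X(14)*(-5) = 0 + 14*(-5) = 0 - 70 = -70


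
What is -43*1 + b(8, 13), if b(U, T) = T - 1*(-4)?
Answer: -26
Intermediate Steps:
b(U, T) = 4 + T (b(U, T) = T + 4 = 4 + T)
-43*1 + b(8, 13) = -43*1 + (4 + 13) = -43 + 17 = -26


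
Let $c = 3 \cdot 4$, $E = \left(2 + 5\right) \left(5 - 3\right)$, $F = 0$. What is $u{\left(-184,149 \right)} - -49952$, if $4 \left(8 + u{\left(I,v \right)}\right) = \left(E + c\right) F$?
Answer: $49944$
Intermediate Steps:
$E = 14$ ($E = 7 \cdot 2 = 14$)
$c = 12$
$u{\left(I,v \right)} = -8$ ($u{\left(I,v \right)} = -8 + \frac{\left(14 + 12\right) 0}{4} = -8 + \frac{26 \cdot 0}{4} = -8 + \frac{1}{4} \cdot 0 = -8 + 0 = -8$)
$u{\left(-184,149 \right)} - -49952 = -8 - -49952 = -8 + 49952 = 49944$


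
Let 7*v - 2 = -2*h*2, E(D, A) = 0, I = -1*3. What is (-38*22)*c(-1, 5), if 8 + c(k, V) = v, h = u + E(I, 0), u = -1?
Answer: 41800/7 ≈ 5971.4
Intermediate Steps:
I = -3
h = -1 (h = -1 + 0 = -1)
v = 6/7 (v = 2/7 + (-2*(-1)*2)/7 = 2/7 + (2*2)/7 = 2/7 + (⅐)*4 = 2/7 + 4/7 = 6/7 ≈ 0.85714)
c(k, V) = -50/7 (c(k, V) = -8 + 6/7 = -50/7)
(-38*22)*c(-1, 5) = -38*22*(-50/7) = -836*(-50/7) = 41800/7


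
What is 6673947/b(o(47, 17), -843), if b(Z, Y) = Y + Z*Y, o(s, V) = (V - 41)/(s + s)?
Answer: -14936929/1405 ≈ -10631.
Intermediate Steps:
o(s, V) = (-41 + V)/(2*s) (o(s, V) = (-41 + V)/((2*s)) = (-41 + V)*(1/(2*s)) = (-41 + V)/(2*s))
b(Z, Y) = Y + Y*Z
6673947/b(o(47, 17), -843) = 6673947/((-843*(1 + (½)*(-41 + 17)/47))) = 6673947/((-843*(1 + (½)*(1/47)*(-24)))) = 6673947/((-843*(1 - 12/47))) = 6673947/((-843*35/47)) = 6673947/(-29505/47) = 6673947*(-47/29505) = -14936929/1405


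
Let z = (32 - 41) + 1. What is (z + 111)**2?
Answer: 10609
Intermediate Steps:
z = -8 (z = -9 + 1 = -8)
(z + 111)**2 = (-8 + 111)**2 = 103**2 = 10609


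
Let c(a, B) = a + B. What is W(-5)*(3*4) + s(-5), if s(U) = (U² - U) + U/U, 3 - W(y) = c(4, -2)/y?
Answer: 359/5 ≈ 71.800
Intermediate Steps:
c(a, B) = B + a
W(y) = 3 - 2/y (W(y) = 3 - (-2 + 4)/y = 3 - 2/y)
s(U) = 1 + U² - U (s(U) = (U² - U) + 1 = 1 + U² - U)
W(-5)*(3*4) + s(-5) = (3 - 2/(-5))*(3*4) + (1 + (-5)² - 1*(-5)) = (3 - 2*(-⅕))*12 + (1 + 25 + 5) = (3 + ⅖)*12 + 31 = (17/5)*12 + 31 = 204/5 + 31 = 359/5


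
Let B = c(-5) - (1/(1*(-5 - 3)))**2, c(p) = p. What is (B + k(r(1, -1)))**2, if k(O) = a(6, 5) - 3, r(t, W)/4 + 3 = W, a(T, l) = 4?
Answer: 66049/4096 ≈ 16.125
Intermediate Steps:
r(t, W) = -12 + 4*W
k(O) = 1 (k(O) = 4 - 3 = 1)
B = -321/64 (B = -5 - (1/(1*(-5 - 3)))**2 = -5 - (1/(1*(-8)))**2 = -5 - (1/(-8))**2 = -5 - (1*(-1/8))**2 = -5 - (-1/8)**2 = -5 - 1*1/64 = -5 - 1/64 = -321/64 ≈ -5.0156)
(B + k(r(1, -1)))**2 = (-321/64 + 1)**2 = (-257/64)**2 = 66049/4096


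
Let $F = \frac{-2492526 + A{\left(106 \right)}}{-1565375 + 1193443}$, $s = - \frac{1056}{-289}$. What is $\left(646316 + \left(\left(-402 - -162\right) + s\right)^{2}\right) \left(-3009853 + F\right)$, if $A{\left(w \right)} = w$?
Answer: $- \frac{16413046279700145626488}{7766033143} \approx -2.1134 \cdot 10^{12}$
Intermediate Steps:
$s = \frac{1056}{289}$ ($s = \left(-1056\right) \left(- \frac{1}{289}\right) = \frac{1056}{289} \approx 3.654$)
$F = \frac{623105}{92983}$ ($F = \frac{-2492526 + 106}{-1565375 + 1193443} = - \frac{2492420}{-371932} = \left(-2492420\right) \left(- \frac{1}{371932}\right) = \frac{623105}{92983} \approx 6.7013$)
$\left(646316 + \left(\left(-402 - -162\right) + s\right)^{2}\right) \left(-3009853 + F\right) = \left(646316 + \left(\left(-402 - -162\right) + \frac{1056}{289}\right)^{2}\right) \left(-3009853 + \frac{623105}{92983}\right) = \left(646316 + \left(\left(-402 + 162\right) + \frac{1056}{289}\right)^{2}\right) \left(- \frac{279864538394}{92983}\right) = \left(646316 + \left(-240 + \frac{1056}{289}\right)^{2}\right) \left(- \frac{279864538394}{92983}\right) = \left(646316 + \left(- \frac{68304}{289}\right)^{2}\right) \left(- \frac{279864538394}{92983}\right) = \left(646316 + \frac{4665436416}{83521}\right) \left(- \frac{279864538394}{92983}\right) = \frac{58646395052}{83521} \left(- \frac{279864538394}{92983}\right) = - \frac{16413046279700145626488}{7766033143}$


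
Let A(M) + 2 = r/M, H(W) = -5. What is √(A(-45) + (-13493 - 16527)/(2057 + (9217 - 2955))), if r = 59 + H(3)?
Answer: 2*I*√2944967595/41595 ≈ 2.6093*I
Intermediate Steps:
r = 54 (r = 59 - 5 = 54)
A(M) = -2 + 54/M
√(A(-45) + (-13493 - 16527)/(2057 + (9217 - 2955))) = √((-2 + 54/(-45)) + (-13493 - 16527)/(2057 + (9217 - 2955))) = √((-2 + 54*(-1/45)) - 30020/(2057 + 6262)) = √((-2 - 6/5) - 30020/8319) = √(-16/5 - 30020*1/8319) = √(-16/5 - 30020/8319) = √(-283204/41595) = 2*I*√2944967595/41595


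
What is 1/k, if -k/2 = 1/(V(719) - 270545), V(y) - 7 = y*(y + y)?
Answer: -381692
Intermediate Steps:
V(y) = 7 + 2*y² (V(y) = 7 + y*(y + y) = 7 + y*(2*y) = 7 + 2*y²)
k = -1/381692 (k = -2/((7 + 2*719²) - 270545) = -2/((7 + 2*516961) - 270545) = -2/((7 + 1033922) - 270545) = -2/(1033929 - 270545) = -2/763384 = -2*1/763384 = -1/381692 ≈ -2.6199e-6)
1/k = 1/(-1/381692) = -381692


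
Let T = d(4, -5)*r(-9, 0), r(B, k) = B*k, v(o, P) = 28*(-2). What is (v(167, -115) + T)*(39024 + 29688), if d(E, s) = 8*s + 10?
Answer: -3847872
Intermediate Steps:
v(o, P) = -56
d(E, s) = 10 + 8*s
T = 0 (T = (10 + 8*(-5))*(-9*0) = (10 - 40)*0 = -30*0 = 0)
(v(167, -115) + T)*(39024 + 29688) = (-56 + 0)*(39024 + 29688) = -56*68712 = -3847872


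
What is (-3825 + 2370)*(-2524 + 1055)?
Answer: 2137395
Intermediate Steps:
(-3825 + 2370)*(-2524 + 1055) = -1455*(-1469) = 2137395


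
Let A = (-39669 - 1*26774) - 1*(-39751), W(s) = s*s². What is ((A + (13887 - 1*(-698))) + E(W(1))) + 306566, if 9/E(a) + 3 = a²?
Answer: 588909/2 ≈ 2.9445e+5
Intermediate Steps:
W(s) = s³
E(a) = 9/(-3 + a²)
A = -26692 (A = (-39669 - 26774) + 39751 = -66443 + 39751 = -26692)
((A + (13887 - 1*(-698))) + E(W(1))) + 306566 = ((-26692 + (13887 - 1*(-698))) + 9/(-3 + (1³)²)) + 306566 = ((-26692 + (13887 + 698)) + 9/(-3 + 1²)) + 306566 = ((-26692 + 14585) + 9/(-3 + 1)) + 306566 = (-12107 + 9/(-2)) + 306566 = (-12107 + 9*(-½)) + 306566 = (-12107 - 9/2) + 306566 = -24223/2 + 306566 = 588909/2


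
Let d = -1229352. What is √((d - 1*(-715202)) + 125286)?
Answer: 112*I*√31 ≈ 623.59*I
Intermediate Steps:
√((d - 1*(-715202)) + 125286) = √((-1229352 - 1*(-715202)) + 125286) = √((-1229352 + 715202) + 125286) = √(-514150 + 125286) = √(-388864) = 112*I*√31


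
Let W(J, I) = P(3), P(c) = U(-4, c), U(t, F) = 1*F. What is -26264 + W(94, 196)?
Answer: -26261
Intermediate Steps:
U(t, F) = F
P(c) = c
W(J, I) = 3
-26264 + W(94, 196) = -26264 + 3 = -26261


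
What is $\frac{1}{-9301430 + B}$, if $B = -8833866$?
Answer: $- \frac{1}{18135296} \approx -5.5141 \cdot 10^{-8}$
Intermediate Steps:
$\frac{1}{-9301430 + B} = \frac{1}{-9301430 - 8833866} = \frac{1}{-18135296} = - \frac{1}{18135296}$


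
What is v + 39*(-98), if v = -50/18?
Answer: -34423/9 ≈ -3824.8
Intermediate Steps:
v = -25/9 (v = -50*1/18 = -25/9 ≈ -2.7778)
v + 39*(-98) = -25/9 + 39*(-98) = -25/9 - 3822 = -34423/9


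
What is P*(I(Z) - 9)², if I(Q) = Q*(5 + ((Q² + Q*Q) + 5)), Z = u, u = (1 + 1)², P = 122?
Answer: 3084282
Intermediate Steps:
u = 4 (u = 2² = 4)
Z = 4
I(Q) = Q*(10 + 2*Q²) (I(Q) = Q*(5 + ((Q² + Q²) + 5)) = Q*(5 + (2*Q² + 5)) = Q*(5 + (5 + 2*Q²)) = Q*(10 + 2*Q²))
P*(I(Z) - 9)² = 122*(2*4*(5 + 4²) - 9)² = 122*(2*4*(5 + 16) - 9)² = 122*(2*4*21 - 9)² = 122*(168 - 9)² = 122*159² = 122*25281 = 3084282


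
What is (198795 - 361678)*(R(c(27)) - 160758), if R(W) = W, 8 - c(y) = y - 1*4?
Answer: 26187188559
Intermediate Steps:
c(y) = 12 - y (c(y) = 8 - (y - 1*4) = 8 - (y - 4) = 8 - (-4 + y) = 8 + (4 - y) = 12 - y)
(198795 - 361678)*(R(c(27)) - 160758) = (198795 - 361678)*((12 - 1*27) - 160758) = -162883*((12 - 27) - 160758) = -162883*(-15 - 160758) = -162883*(-160773) = 26187188559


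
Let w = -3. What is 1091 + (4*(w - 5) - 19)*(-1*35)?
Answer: 2876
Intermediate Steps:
1091 + (4*(w - 5) - 19)*(-1*35) = 1091 + (4*(-3 - 5) - 19)*(-1*35) = 1091 + (4*(-8) - 19)*(-35) = 1091 + (-32 - 19)*(-35) = 1091 - 51*(-35) = 1091 + 1785 = 2876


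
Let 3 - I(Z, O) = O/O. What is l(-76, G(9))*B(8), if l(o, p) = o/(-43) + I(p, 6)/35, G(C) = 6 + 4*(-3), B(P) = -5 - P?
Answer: -35698/1505 ≈ -23.720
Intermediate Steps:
I(Z, O) = 2 (I(Z, O) = 3 - O/O = 3 - 1*1 = 3 - 1 = 2)
G(C) = -6 (G(C) = 6 - 12 = -6)
l(o, p) = 2/35 - o/43 (l(o, p) = o/(-43) + 2/35 = o*(-1/43) + 2*(1/35) = -o/43 + 2/35 = 2/35 - o/43)
l(-76, G(9))*B(8) = (2/35 - 1/43*(-76))*(-5 - 1*8) = (2/35 + 76/43)*(-5 - 8) = (2746/1505)*(-13) = -35698/1505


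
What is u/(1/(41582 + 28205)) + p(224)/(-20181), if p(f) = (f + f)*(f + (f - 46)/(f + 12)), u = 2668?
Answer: 31670651467780/170097 ≈ 1.8619e+8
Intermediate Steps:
p(f) = 2*f*(f + (-46 + f)/(12 + f)) (p(f) = (2*f)*(f + (-46 + f)/(12 + f)) = 2*f*(f + (-46 + f)/(12 + f)))
u/(1/(41582 + 28205)) + p(224)/(-20181) = 2668/(1/(41582 + 28205)) + (2*224*(-46 + 224**2 + 13*224)/(12 + 224))/(-20181) = 2668/(1/69787) + (2*224*(-46 + 50176 + 2912)/236)*(-1/20181) = 2668/(1/69787) + (2*224*(1/236)*53042)*(-1/20181) = 2668*69787 + (5940704/59)*(-1/20181) = 186191716 - 848672/170097 = 31670651467780/170097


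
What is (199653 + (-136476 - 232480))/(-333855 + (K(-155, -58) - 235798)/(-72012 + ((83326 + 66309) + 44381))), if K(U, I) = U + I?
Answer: 20655643212/40731881431 ≈ 0.50711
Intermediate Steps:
K(U, I) = I + U
(199653 + (-136476 - 232480))/(-333855 + (K(-155, -58) - 235798)/(-72012 + ((83326 + 66309) + 44381))) = (199653 + (-136476 - 232480))/(-333855 + ((-58 - 155) - 235798)/(-72012 + ((83326 + 66309) + 44381))) = (199653 - 368956)/(-333855 + (-213 - 235798)/(-72012 + (149635 + 44381))) = -169303/(-333855 - 236011/(-72012 + 194016)) = -169303/(-333855 - 236011/122004) = -169303/(-40731881431/122004) = -169303*(-122004/40731881431) = 20655643212/40731881431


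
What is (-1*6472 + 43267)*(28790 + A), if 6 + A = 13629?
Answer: 1560586335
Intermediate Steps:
A = 13623 (A = -6 + 13629 = 13623)
(-1*6472 + 43267)*(28790 + A) = (-1*6472 + 43267)*(28790 + 13623) = (-6472 + 43267)*42413 = 36795*42413 = 1560586335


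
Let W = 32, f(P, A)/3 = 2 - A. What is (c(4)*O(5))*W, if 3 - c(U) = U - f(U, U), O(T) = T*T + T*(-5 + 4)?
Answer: -4480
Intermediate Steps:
f(P, A) = 6 - 3*A (f(P, A) = 3*(2 - A) = 6 - 3*A)
O(T) = T**2 - T (O(T) = T**2 + T*(-1) = T**2 - T)
c(U) = 9 - 4*U (c(U) = 3 - (U - (6 - 3*U)) = 3 - (U + (-6 + 3*U)) = 3 - (-6 + 4*U) = 3 + (6 - 4*U) = 9 - 4*U)
(c(4)*O(5))*W = ((9 - 4*4)*(5*(-1 + 5)))*32 = ((9 - 16)*(5*4))*32 = -7*20*32 = -140*32 = -4480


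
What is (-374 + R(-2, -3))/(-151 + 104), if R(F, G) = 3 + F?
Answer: 373/47 ≈ 7.9362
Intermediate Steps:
(-374 + R(-2, -3))/(-151 + 104) = (-374 + (3 - 2))/(-151 + 104) = (-374 + 1)/(-47) = -373*(-1/47) = 373/47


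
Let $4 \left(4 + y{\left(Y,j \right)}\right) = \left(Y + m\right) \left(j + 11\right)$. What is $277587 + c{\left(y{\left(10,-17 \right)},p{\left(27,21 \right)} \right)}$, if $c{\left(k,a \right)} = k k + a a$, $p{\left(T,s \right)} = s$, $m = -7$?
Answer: $\frac{1112401}{4} \approx 2.781 \cdot 10^{5}$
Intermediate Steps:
$y{\left(Y,j \right)} = -4 + \frac{\left(-7 + Y\right) \left(11 + j\right)}{4}$ ($y{\left(Y,j \right)} = -4 + \frac{\left(Y - 7\right) \left(j + 11\right)}{4} = -4 + \frac{\left(-7 + Y\right) \left(11 + j\right)}{4}$)
$c{\left(k,a \right)} = a^{2} + k^{2}$ ($c{\left(k,a \right)} = k^{2} + a^{2} = a^{2} + k^{2}$)
$277587 + c{\left(y{\left(10,-17 \right)},p{\left(27,21 \right)} \right)} = 277587 + \left(21^{2} + \left(- \frac{93}{4} - - \frac{119}{4} + \frac{11}{4} \cdot 10 + \frac{1}{4} \cdot 10 \left(-17\right)\right)^{2}\right) = 277587 + \left(441 + \left(- \frac{93}{4} + \frac{119}{4} + \frac{55}{2} - \frac{85}{2}\right)^{2}\right) = 277587 + \left(441 + \left(- \frac{17}{2}\right)^{2}\right) = 277587 + \left(441 + \frac{289}{4}\right) = 277587 + \frac{2053}{4} = \frac{1112401}{4}$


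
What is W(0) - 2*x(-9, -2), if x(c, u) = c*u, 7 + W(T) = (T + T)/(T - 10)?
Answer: -43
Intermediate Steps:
W(T) = -7 + 2*T/(-10 + T) (W(T) = -7 + (T + T)/(T - 10) = -7 + (2*T)/(-10 + T) = -7 + 2*T/(-10 + T))
W(0) - 2*x(-9, -2) = 5*(14 - 1*0)/(-10 + 0) - (-18)*(-2) = 5*(14 + 0)/(-10) - 2*18 = 5*(-⅒)*14 - 36 = -7 - 36 = -43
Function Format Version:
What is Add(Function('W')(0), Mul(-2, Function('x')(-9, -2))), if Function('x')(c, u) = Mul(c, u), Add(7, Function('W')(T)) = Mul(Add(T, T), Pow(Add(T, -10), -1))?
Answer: -43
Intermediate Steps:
Function('W')(T) = Add(-7, Mul(2, T, Pow(Add(-10, T), -1))) (Function('W')(T) = Add(-7, Mul(Add(T, T), Pow(Add(T, -10), -1))) = Add(-7, Mul(Mul(2, T), Pow(Add(-10, T), -1))) = Add(-7, Mul(2, T, Pow(Add(-10, T), -1))))
Add(Function('W')(0), Mul(-2, Function('x')(-9, -2))) = Add(Mul(5, Pow(Add(-10, 0), -1), Add(14, Mul(-1, 0))), Mul(-2, Mul(-9, -2))) = Add(Mul(5, Pow(-10, -1), Add(14, 0)), Mul(-2, 18)) = Add(Mul(5, Rational(-1, 10), 14), -36) = Add(-7, -36) = -43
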